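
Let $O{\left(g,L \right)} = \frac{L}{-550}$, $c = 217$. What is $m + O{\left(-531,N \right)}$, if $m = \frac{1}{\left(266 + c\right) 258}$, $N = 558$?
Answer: $- \frac{34767031}{34268850} \approx -1.0145$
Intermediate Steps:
$O{\left(g,L \right)} = - \frac{L}{550}$ ($O{\left(g,L \right)} = L \left(- \frac{1}{550}\right) = - \frac{L}{550}$)
$m = \frac{1}{124614}$ ($m = \frac{1}{\left(266 + 217\right) 258} = \frac{1}{483 \cdot 258} = \frac{1}{124614} \approx 8.0248 \cdot 10^{-6}$)
$m + O{\left(-531,N \right)} = \frac{1}{124614} - \frac{279}{275} = - \frac{34767031}{34268850}$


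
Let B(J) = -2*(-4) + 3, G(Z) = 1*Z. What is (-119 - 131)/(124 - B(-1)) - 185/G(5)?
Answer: -4431/113 ≈ -39.212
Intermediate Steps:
G(Z) = Z
B(J) = 11 (B(J) = 8 + 3 = 11)
(-119 - 131)/(124 - B(-1)) - 185/G(5) = (-119 - 131)/(124 - 1*11) - 185/5 = -250/(124 - 11) - 185*1/5 = -250/113 - 37 = -4431/113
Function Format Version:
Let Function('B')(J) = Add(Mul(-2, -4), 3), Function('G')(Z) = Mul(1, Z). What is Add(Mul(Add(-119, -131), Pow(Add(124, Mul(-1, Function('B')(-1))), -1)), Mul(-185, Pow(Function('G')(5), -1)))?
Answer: Rational(-4431, 113) ≈ -39.212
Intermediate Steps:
Function('G')(Z) = Z
Function('B')(J) = 11 (Function('B')(J) = Add(8, 3) = 11)
Add(Mul(Add(-119, -131), Pow(Add(124, Mul(-1, Function('B')(-1))), -1)), Mul(-185, Pow(Function('G')(5), -1))) = Add(Mul(Add(-119, -131), Pow(Add(124, Mul(-1, 11)), -1)), Mul(-185, Pow(5, -1))) = Add(Mul(-250, Pow(Add(124, -11), -1)), Mul(-185, Rational(1, 5))) = Add(Mul(-250, Pow(113, -1)), -37) = Add(Mul(-250, Rational(1, 113)), -37) = Add(Rational(-250, 113), -37) = Rational(-4431, 113)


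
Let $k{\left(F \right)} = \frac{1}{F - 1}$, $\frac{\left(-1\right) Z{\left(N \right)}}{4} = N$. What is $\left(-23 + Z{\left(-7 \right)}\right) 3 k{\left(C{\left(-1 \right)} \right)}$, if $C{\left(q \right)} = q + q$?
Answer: $-5$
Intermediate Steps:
$C{\left(q \right)} = 2 q$
$Z{\left(N \right)} = - 4 N$
$k{\left(F \right)} = \frac{1}{-1 + F}$
$\left(-23 + Z{\left(-7 \right)}\right) 3 k{\left(C{\left(-1 \right)} \right)} = \left(-23 - -28\right) \frac{3}{-1 + 2 \left(-1\right)} = \left(-23 + 28\right) \frac{3}{-1 - 2} = 5 \frac{3}{-3} = 5 \cdot 3 \left(- \frac{1}{3}\right) = 5 \left(-1\right) = -5$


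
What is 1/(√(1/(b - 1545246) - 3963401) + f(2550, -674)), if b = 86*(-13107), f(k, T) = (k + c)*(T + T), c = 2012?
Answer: -16434422082048/101064738201615487297 - 8*I*√442289437289875293/101064738201615487297 ≈ -1.6261e-7 - 5.2643e-11*I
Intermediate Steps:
f(k, T) = 2*T*(2012 + k) (f(k, T) = (k + 2012)*(T + T) = (2012 + k)*(2*T) = 2*T*(2012 + k))
b = -1127202
1/(√(1/(b - 1545246) - 3963401) + f(2550, -674)) = 1/(√(1/(-1127202 - 1545246) - 3963401) + 2*(-674)*(2012 + 2550)) = 1/(√(1/(-2672448) - 3963401) + 2*(-674)*4562) = 1/(√(-1/2672448 - 3963401) - 6149576) = 1/(√(-10591983075649/2672448) - 6149576) = 1/(I*√442289437289875293/334056 - 6149576) = 1/(-6149576 + I*√442289437289875293/334056)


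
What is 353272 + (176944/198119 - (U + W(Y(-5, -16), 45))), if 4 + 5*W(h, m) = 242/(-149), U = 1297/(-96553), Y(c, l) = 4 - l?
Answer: 5034541053219585121/14251092936215 ≈ 3.5327e+5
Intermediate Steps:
U = -1297/96553 (U = 1297*(-1/96553) = -1297/96553 ≈ -0.013433)
W(h, m) = -838/745 (W(h, m) = -⅘ + (242/(-149))/5 = -⅘ + (242*(-1/149))/5 = -⅘ + (⅕)*(-242/149) = -⅘ - 242/745 = -838/745)
353272 + (176944/198119 - (U + W(Y(-5, -16), 45))) = 353272 + (176944/198119 - (-1297/96553 - 838/745)) = 353272 + (176944*(1/198119) - 1*(-81877679/71931985)) = 353272 + (176944/198119 + 81877679/71931985) = 353272 + 28949457039641/14251092936215 = 5034541053219585121/14251092936215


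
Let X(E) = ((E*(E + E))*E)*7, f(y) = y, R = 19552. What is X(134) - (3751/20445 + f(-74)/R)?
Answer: 143249422003247/4252560 ≈ 3.3685e+7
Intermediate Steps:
X(E) = 14*E³ (X(E) = ((E*(2*E))*E)*7 = ((2*E²)*E)*7 = (2*E³)*7 = 14*E³)
X(134) - (3751/20445 + f(-74)/R) = 14*134³ - (3751/20445 - 74/19552) = 14*2406104 - (3751*(1/20445) - 74*1/19552) = 33685456 - (3751/20445 - 37/9776) = 33685456 - 1*764113/4252560 = 33685456 - 764113/4252560 = 143249422003247/4252560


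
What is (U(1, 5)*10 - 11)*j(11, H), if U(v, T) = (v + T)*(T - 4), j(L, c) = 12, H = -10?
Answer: 588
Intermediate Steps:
U(v, T) = (-4 + T)*(T + v) (U(v, T) = (T + v)*(-4 + T) = (-4 + T)*(T + v))
(U(1, 5)*10 - 11)*j(11, H) = ((5**2 - 4*5 - 4*1 + 5*1)*10 - 11)*12 = ((25 - 20 - 4 + 5)*10 - 11)*12 = (6*10 - 11)*12 = (60 - 11)*12 = 49*12 = 588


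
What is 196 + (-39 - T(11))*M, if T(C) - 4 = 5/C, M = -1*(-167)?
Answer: -77670/11 ≈ -7060.9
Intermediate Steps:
M = 167
T(C) = 4 + 5/C
196 + (-39 - T(11))*M = 196 + (-39 - (4 + 5/11))*167 = 196 + (-39 - 1*49/11)*167 = 196 + (-39 - 49/11)*167 = 196 - 478/11*167 = 196 - 79826/11 = -77670/11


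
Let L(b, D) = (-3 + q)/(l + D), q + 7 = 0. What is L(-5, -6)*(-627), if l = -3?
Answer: -2090/3 ≈ -696.67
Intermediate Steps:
q = -7 (q = -7 + 0 = -7)
L(b, D) = -10/(-3 + D) (L(b, D) = (-3 - 7)/(-3 + D) = -10/(-3 + D))
L(-5, -6)*(-627) = -10/(-3 - 6)*(-627) = -10/(-9)*(-627) = -10*(-⅑)*(-627) = (10/9)*(-627) = -2090/3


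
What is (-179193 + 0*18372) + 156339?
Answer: -22854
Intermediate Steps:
(-179193 + 0*18372) + 156339 = (-179193 + 0) + 156339 = -179193 + 156339 = -22854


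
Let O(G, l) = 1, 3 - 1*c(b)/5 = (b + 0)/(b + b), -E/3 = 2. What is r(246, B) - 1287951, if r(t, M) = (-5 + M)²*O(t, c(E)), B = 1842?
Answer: 2086618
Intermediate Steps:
E = -6 (E = -3*2 = -6)
c(b) = 25/2 (c(b) = 15 - 5*(b + 0)/(b + b) = 15 - 5*b/(2*b) = 15 - 5*b*1/(2*b) = 15 - 5*½ = 15 - 5/2 = 25/2)
r(t, M) = (-5 + M)² (r(t, M) = (-5 + M)²*1 = (-5 + M)²)
r(246, B) - 1287951 = (-5 + 1842)² - 1287951 = 1837² - 1287951 = 3374569 - 1287951 = 2086618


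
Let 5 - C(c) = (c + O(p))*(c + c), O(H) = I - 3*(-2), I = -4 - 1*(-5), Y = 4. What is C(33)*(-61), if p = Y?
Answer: 160735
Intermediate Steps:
p = 4
I = 1 (I = -4 + 5 = 1)
O(H) = 7 (O(H) = 1 - 3*(-2) = 1 + 6 = 7)
C(c) = 5 - 2*c*(7 + c) (C(c) = 5 - (c + 7)*(c + c) = 5 - (7 + c)*2*c = 5 - 2*c*(7 + c))
C(33)*(-61) = (5 - 14*33 - 2*33**2)*(-61) = (5 - 462 - 2*1089)*(-61) = (5 - 462 - 2178)*(-61) = -2635*(-61) = 160735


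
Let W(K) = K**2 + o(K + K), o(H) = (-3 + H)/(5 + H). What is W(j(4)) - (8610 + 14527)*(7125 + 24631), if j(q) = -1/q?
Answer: -105802354471/144 ≈ -7.3474e+8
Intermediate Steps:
o(H) = (-3 + H)/(5 + H)
W(K) = K**2 + (-3 + 2*K)/(5 + 2*K) (W(K) = K**2 + (-3 + (K + K))/(5 + (K + K)) = K**2 + (-3 + 2*K)/(5 + 2*K))
W(j(4)) - (8610 + 14527)*(7125 + 24631) = (-3 + 2*(-1/4) + (-1/4)**2*(5 + 2*(-1/4)))/(5 + 2*(-1/4)) - (8610 + 14527)*(7125 + 24631) = (-3 + 2*(-1*1/4) + (-1*1/4)**2*(5 + 2*(-1*1/4)))/(5 + 2*(-1*1/4)) - 23137*31756 = (-3 + 2*(-1/4) + (-1/4)**2*(5 + 2*(-1/4)))/(5 + 2*(-1/4)) - 1*734738572 = (-3 - 1/2 + (5 - 1/2)/16)/(5 - 1/2) - 734738572 = (-3 - 1/2 + (1/16)*(9/2))/(9/2) - 734738572 = 2*(-3 - 1/2 + 9/32)/9 - 734738572 = (2/9)*(-103/32) - 734738572 = -103/144 - 734738572 = -105802354471/144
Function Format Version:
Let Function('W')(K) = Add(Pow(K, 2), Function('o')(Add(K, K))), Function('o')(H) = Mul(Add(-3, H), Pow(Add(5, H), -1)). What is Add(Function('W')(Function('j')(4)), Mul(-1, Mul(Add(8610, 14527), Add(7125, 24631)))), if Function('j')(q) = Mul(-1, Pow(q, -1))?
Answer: Rational(-105802354471, 144) ≈ -7.3474e+8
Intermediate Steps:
Function('o')(H) = Mul(Pow(Add(5, H), -1), Add(-3, H))
Function('W')(K) = Add(Pow(K, 2), Mul(Pow(Add(5, Mul(2, K)), -1), Add(-3, Mul(2, K)))) (Function('W')(K) = Add(Pow(K, 2), Mul(Pow(Add(5, Add(K, K)), -1), Add(-3, Add(K, K)))) = Add(Pow(K, 2), Mul(Pow(Add(5, Mul(2, K)), -1), Add(-3, Mul(2, K)))))
Add(Function('W')(Function('j')(4)), Mul(-1, Mul(Add(8610, 14527), Add(7125, 24631)))) = Add(Mul(Pow(Add(5, Mul(2, Mul(-1, Pow(4, -1)))), -1), Add(-3, Mul(2, Mul(-1, Pow(4, -1))), Mul(Pow(Mul(-1, Pow(4, -1)), 2), Add(5, Mul(2, Mul(-1, Pow(4, -1))))))), Mul(-1, Mul(Add(8610, 14527), Add(7125, 24631)))) = Add(Mul(Pow(Add(5, Mul(2, Mul(-1, Rational(1, 4)))), -1), Add(-3, Mul(2, Mul(-1, Rational(1, 4))), Mul(Pow(Mul(-1, Rational(1, 4)), 2), Add(5, Mul(2, Mul(-1, Rational(1, 4))))))), Mul(-1, Mul(23137, 31756))) = Add(Mul(Pow(Add(5, Mul(2, Rational(-1, 4))), -1), Add(-3, Mul(2, Rational(-1, 4)), Mul(Pow(Rational(-1, 4), 2), Add(5, Mul(2, Rational(-1, 4)))))), Mul(-1, 734738572)) = Add(Mul(Pow(Add(5, Rational(-1, 2)), -1), Add(-3, Rational(-1, 2), Mul(Rational(1, 16), Add(5, Rational(-1, 2))))), -734738572) = Add(Mul(Pow(Rational(9, 2), -1), Add(-3, Rational(-1, 2), Mul(Rational(1, 16), Rational(9, 2)))), -734738572) = Add(Mul(Rational(2, 9), Add(-3, Rational(-1, 2), Rational(9, 32))), -734738572) = Add(Mul(Rational(2, 9), Rational(-103, 32)), -734738572) = Add(Rational(-103, 144), -734738572) = Rational(-105802354471, 144)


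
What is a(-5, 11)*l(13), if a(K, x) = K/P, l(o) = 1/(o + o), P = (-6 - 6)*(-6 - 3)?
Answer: -5/2808 ≈ -0.0017806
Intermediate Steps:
P = 108 (P = -12*(-9) = 108)
l(o) = 1/(2*o)
a(K, x) = K/108
a(-5, 11)*l(13) = ((1/108)*(-5))*((½)/13) = -5/(216*13) = -5/108*1/26 = -5/2808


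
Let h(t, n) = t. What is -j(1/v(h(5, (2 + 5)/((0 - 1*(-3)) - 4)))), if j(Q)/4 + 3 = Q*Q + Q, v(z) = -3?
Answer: 116/9 ≈ 12.889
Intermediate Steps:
j(Q) = -12 + 4*Q + 4*Q² (j(Q) = -12 + 4*(Q*Q + Q) = -12 + 4*(Q² + Q) = -12 + 4*(Q + Q²) = -12 + (4*Q + 4*Q²) = -12 + 4*Q + 4*Q²)
-j(1/v(h(5, (2 + 5)/((0 - 1*(-3)) - 4)))) = -(-12 + 4/(-3) + 4*(1/(-3))²) = -(-12 + 4*(-⅓) + 4*(-⅓)²) = -(-12 - 4/3 + 4*(⅑)) = -(-12 - 4/3 + 4/9) = -1*(-116/9) = 116/9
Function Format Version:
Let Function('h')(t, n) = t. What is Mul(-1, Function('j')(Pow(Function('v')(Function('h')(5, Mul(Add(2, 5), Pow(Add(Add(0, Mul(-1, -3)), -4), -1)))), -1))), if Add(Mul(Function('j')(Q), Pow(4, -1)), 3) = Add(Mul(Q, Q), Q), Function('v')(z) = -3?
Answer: Rational(116, 9) ≈ 12.889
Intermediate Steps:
Function('j')(Q) = Add(-12, Mul(4, Q), Mul(4, Pow(Q, 2))) (Function('j')(Q) = Add(-12, Mul(4, Add(Mul(Q, Q), Q))) = Add(-12, Mul(4, Add(Pow(Q, 2), Q))) = Add(-12, Mul(4, Add(Q, Pow(Q, 2)))) = Add(-12, Add(Mul(4, Q), Mul(4, Pow(Q, 2)))) = Add(-12, Mul(4, Q), Mul(4, Pow(Q, 2))))
Mul(-1, Function('j')(Pow(Function('v')(Function('h')(5, Mul(Add(2, 5), Pow(Add(Add(0, Mul(-1, -3)), -4), -1)))), -1))) = Mul(-1, Add(-12, Mul(4, Pow(-3, -1)), Mul(4, Pow(Pow(-3, -1), 2)))) = Mul(-1, Add(-12, Mul(4, Rational(-1, 3)), Mul(4, Pow(Rational(-1, 3), 2)))) = Mul(-1, Add(-12, Rational(-4, 3), Mul(4, Rational(1, 9)))) = Mul(-1, Add(-12, Rational(-4, 3), Rational(4, 9))) = Mul(-1, Rational(-116, 9)) = Rational(116, 9)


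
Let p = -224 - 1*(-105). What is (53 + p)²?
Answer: 4356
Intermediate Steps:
p = -119 (p = -224 + 105 = -119)
(53 + p)² = (53 - 119)² = (-66)² = 4356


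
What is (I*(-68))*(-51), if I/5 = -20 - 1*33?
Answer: -919020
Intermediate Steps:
I = -265 (I = 5*(-20 - 1*33) = 5*(-20 - 33) = 5*(-53) = -265)
(I*(-68))*(-51) = -265*(-68)*(-51) = 18020*(-51) = -919020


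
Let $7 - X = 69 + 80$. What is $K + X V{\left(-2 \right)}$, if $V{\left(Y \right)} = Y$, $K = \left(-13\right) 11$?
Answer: $141$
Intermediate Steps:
$K = -143$
$X = -142$ ($X = 7 - \left(69 + 80\right) = 7 - 149 = -142$)
$K + X V{\left(-2 \right)} = -143 - -284 = -143 + 284 = 141$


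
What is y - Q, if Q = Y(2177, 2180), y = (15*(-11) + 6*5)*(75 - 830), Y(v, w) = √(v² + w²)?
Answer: 101925 - √9491729 ≈ 98844.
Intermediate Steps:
y = 101925 (y = (-165 + 30)*(-755) = -135*(-755) = 101925)
Q = √9491729 (Q = √(2177² + 2180²) = √(4739329 + 4752400) = √9491729 ≈ 3080.9)
y - Q = 101925 - √9491729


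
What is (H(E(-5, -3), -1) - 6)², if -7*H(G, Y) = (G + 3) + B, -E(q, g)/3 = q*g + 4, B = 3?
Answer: 81/49 ≈ 1.6531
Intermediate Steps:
E(q, g) = -12 - 3*g*q (E(q, g) = -3*(q*g + 4) = -3*(g*q + 4) = -3*(4 + g*q) = -12 - 3*g*q)
H(G, Y) = -6/7 - G/7 (H(G, Y) = -((G + 3) + 3)/7 = -((3 + G) + 3)/7 = -(6 + G)/7 = -6/7 - G/7)
(H(E(-5, -3), -1) - 6)² = ((-6/7 - (-12 - 3*(-3)*(-5))/7) - 6)² = ((-6/7 - (-12 - 45)/7) - 6)² = ((-6/7 - ⅐*(-57)) - 6)² = ((-6/7 + 57/7) - 6)² = (51/7 - 6)² = (9/7)² = 81/49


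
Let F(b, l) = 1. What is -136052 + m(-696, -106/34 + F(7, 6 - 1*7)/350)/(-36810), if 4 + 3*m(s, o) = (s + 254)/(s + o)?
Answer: -31248376768110424/229679657595 ≈ -1.3605e+5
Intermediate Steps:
m(s, o) = -4/3 + (254 + s)/(3*(o + s)) (m(s, o) = -4/3 + ((s + 254)/(s + o))/3 = -4/3 + ((254 + s)/(o + s))/3 = -4/3 + (254 + s)/(3*(o + s)))
-136052 + m(-696, -106/34 + F(7, 6 - 1*7)/350)/(-36810) = -136052 + ((254/3 - 1*(-696) - 4*(-106/34 + 1/350)/3)/((-106/34 + 1/350) - 696))/(-36810) = -136052 + ((254/3 + 696 - 4*(-106*1/34 + 1*(1/350))/3)/((-106*1/34 + 1*(1/350)) - 696))*(-1/36810) = -136052 + ((254/3 + 696 - 4*(-53/17 + 1/350)/3)/((-53/17 + 1/350) - 696))*(-1/36810) = -136052 + ((254/3 + 696 - 4/3*(-18533/5950))/(-18533/5950 - 696))*(-1/36810) = -136052 + ((254/3 + 696 + 37066/8925)/(-4159733/5950))*(-1/36810) = -136052 - 5950/4159733*7004516/8925*(-1/36810) = -136052 - 14009032/12479199*(-1/36810) = -136052 + 7004516/229679657595 = -31248376768110424/229679657595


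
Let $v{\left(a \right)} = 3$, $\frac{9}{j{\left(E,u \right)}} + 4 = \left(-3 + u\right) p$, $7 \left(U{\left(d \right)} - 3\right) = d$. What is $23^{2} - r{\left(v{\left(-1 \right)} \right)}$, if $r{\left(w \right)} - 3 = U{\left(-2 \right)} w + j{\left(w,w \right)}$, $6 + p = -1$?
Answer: $\frac{14563}{28} \approx 520.11$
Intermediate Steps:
$p = -7$ ($p = -6 - 1 = -7$)
$U{\left(d \right)} = 3 + \frac{d}{7}$
$j{\left(E,u \right)} = \frac{9}{17 - 7 u}$ ($j{\left(E,u \right)} = \frac{9}{-4 + \left(-3 + u\right) \left(-7\right)} = \frac{9}{-4 - \left(-21 + 7 u\right)} = \frac{9}{17 - 7 u}$)
$r{\left(w \right)} = 3 - \frac{9}{-17 + 7 w} + \frac{19 w}{7}$ ($r{\left(w \right)} = 3 + \left(\left(3 + \frac{1}{7} \left(-2\right)\right) w - \frac{9}{-17 + 7 w}\right) = 3 + \left(\left(3 - \frac{2}{7}\right) w - \frac{9}{-17 + 7 w}\right) = 3 + \left(\frac{19 w}{7} - \frac{9}{-17 + 7 w}\right) = 3 + \left(- \frac{9}{-17 + 7 w} + \frac{19 w}{7}\right) = 3 - \frac{9}{-17 + 7 w} + \frac{19 w}{7}$)
$23^{2} - r{\left(v{\left(-1 \right)} \right)} = 23^{2} - \frac{-420 - 528 + 133 \cdot 3^{2}}{7 \left(-17 + 7 \cdot 3\right)} = 529 - \frac{-420 - 528 + 133 \cdot 9}{7 \left(-17 + 21\right)} = 529 - \frac{-420 - 528 + 1197}{7 \cdot 4} = 529 - \frac{1}{7} \cdot \frac{1}{4} \cdot 249 = 529 - \frac{249}{28} = \frac{14563}{28}$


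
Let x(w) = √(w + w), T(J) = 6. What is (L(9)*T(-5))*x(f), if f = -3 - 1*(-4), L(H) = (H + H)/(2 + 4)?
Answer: 18*√2 ≈ 25.456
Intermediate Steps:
L(H) = H/3 (L(H) = (2*H)/6 = (2*H)*(⅙) = H/3)
f = 1 (f = -3 + 4 = 1)
x(w) = √2*√w (x(w) = √(2*w) = √2*√w)
(L(9)*T(-5))*x(f) = (((⅓)*9)*6)*(√2*√1) = (3*6)*(√2*1) = 18*√2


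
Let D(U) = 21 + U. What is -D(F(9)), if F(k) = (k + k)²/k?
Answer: -57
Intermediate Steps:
F(k) = 4*k (F(k) = (2*k)²/k = (4*k²)/k = 4*k)
-D(F(9)) = -(21 + 4*9) = -(21 + 36) = -1*57 = -57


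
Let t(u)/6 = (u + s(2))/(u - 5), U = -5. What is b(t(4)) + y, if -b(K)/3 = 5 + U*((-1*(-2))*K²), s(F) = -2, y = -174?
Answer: 4131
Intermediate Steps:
t(u) = 6*(-2 + u)/(-5 + u) (t(u) = 6*((u - 2)/(u - 5)) = 6*((-2 + u)/(-5 + u)) = 6*(-2 + u)/(-5 + u))
b(K) = -15 + 30*K² (b(K) = -3*(5 - 5*(-1*(-2))*K²) = -3*(5 - 10*K²) = -15 + 30*K²)
b(t(4)) + y = (-15 + 30*(6*(-2 + 4)/(-5 + 4))²) - 174 = (-15 + 30*(6*2/(-1))²) - 174 = (-15 + 30*(6*(-1)*2)²) - 174 = (-15 + 30*(-12)²) - 174 = (-15 + 30*144) - 174 = (-15 + 4320) - 174 = 4305 - 174 = 4131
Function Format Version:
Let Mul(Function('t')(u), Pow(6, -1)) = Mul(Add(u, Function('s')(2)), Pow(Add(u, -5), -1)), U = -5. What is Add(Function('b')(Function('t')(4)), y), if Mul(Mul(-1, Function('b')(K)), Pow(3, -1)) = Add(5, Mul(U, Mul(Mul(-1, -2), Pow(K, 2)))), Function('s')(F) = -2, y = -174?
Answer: 4131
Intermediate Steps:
Function('t')(u) = Mul(6, Pow(Add(-5, u), -1), Add(-2, u)) (Function('t')(u) = Mul(6, Mul(Add(u, -2), Pow(Add(u, -5), -1))) = Mul(6, Mul(Add(-2, u), Pow(Add(-5, u), -1))) = Mul(6, Mul(Pow(Add(-5, u), -1), Add(-2, u))) = Mul(6, Pow(Add(-5, u), -1), Add(-2, u)))
Function('b')(K) = Add(-15, Mul(30, Pow(K, 2))) (Function('b')(K) = Mul(-3, Add(5, Mul(-5, Mul(Mul(-1, -2), Pow(K, 2))))) = Mul(-3, Add(5, Mul(-5, Mul(2, Pow(K, 2))))) = Mul(-3, Add(5, Mul(-10, Pow(K, 2)))) = Add(-15, Mul(30, Pow(K, 2))))
Add(Function('b')(Function('t')(4)), y) = Add(Add(-15, Mul(30, Pow(Mul(6, Pow(Add(-5, 4), -1), Add(-2, 4)), 2))), -174) = Add(Add(-15, Mul(30, Pow(Mul(6, Pow(-1, -1), 2), 2))), -174) = Add(Add(-15, Mul(30, Pow(Mul(6, -1, 2), 2))), -174) = Add(Add(-15, Mul(30, Pow(-12, 2))), -174) = Add(Add(-15, Mul(30, 144)), -174) = Add(Add(-15, 4320), -174) = Add(4305, -174) = 4131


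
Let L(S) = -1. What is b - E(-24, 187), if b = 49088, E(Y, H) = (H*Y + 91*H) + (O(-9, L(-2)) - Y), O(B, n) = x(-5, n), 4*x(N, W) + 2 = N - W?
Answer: 73073/2 ≈ 36537.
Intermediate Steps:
x(N, W) = -½ - W/4 + N/4 (x(N, W) = -½ + (N - W)/4 = -½ + (-W/4 + N/4) = -½ - W/4 + N/4)
O(B, n) = -7/4 - n/4 (O(B, n) = -½ - n/4 + (¼)*(-5) = -½ - n/4 - 5/4 = -7/4 - n/4)
E(Y, H) = -3/2 - Y + 91*H + H*Y (E(Y, H) = (H*Y + 91*H) + ((-7/4 - ¼*(-1)) - Y) = (91*H + H*Y) + ((-7/4 + ¼) - Y) = (91*H + H*Y) + (-3/2 - Y) = -3/2 - Y + 91*H + H*Y)
b - E(-24, 187) = 49088 - (-3/2 - 1*(-24) + 91*187 + 187*(-24)) = 49088 - (-3/2 + 24 + 17017 - 4488) = 49088 - 1*25103/2 = 49088 - 25103/2 = 73073/2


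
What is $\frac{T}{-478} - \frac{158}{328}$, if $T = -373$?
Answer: $\frac{11705}{39196} \approx 0.29863$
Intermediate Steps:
$\frac{T}{-478} - \frac{158}{328} = - \frac{373}{-478} - \frac{158}{328} = \left(-373\right) \left(- \frac{1}{478}\right) - \frac{79}{164} = \frac{373}{478} - \frac{79}{164} = \frac{11705}{39196}$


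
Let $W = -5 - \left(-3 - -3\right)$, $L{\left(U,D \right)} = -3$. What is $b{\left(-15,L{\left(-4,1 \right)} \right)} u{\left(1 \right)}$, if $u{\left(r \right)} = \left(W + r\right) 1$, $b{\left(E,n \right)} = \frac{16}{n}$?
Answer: $\frac{64}{3} \approx 21.333$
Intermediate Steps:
$W = -5$ ($W = -5 - \left(-3 + 3\right) = -5 - 0 = -5 + 0 = -5$)
$u{\left(r \right)} = -5 + r$ ($u{\left(r \right)} = \left(-5 + r\right) 1 = -5 + r$)
$b{\left(-15,L{\left(-4,1 \right)} \right)} u{\left(1 \right)} = \frac{16}{-3} \left(-5 + 1\right) = 16 \left(- \frac{1}{3}\right) \left(-4\right) = \left(- \frac{16}{3}\right) \left(-4\right) = \frac{64}{3}$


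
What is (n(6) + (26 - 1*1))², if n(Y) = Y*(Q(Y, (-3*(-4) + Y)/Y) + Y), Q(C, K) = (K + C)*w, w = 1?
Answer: 13225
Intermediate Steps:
Q(C, K) = C + K (Q(C, K) = (K + C)*1 = (C + K)*1 = C + K)
n(Y) = Y*(2*Y + (12 + Y)/Y) (n(Y) = Y*((Y + (-3*(-4) + Y)/Y) + Y) = Y*((Y + (12 + Y)/Y) + Y) = Y*(2*Y + (12 + Y)/Y))
(n(6) + (26 - 1*1))² = ((12 + 6 + 2*6²) + (26 - 1*1))² = ((12 + 6 + 2*36) + (26 - 1))² = ((12 + 6 + 72) + 25)² = (90 + 25)² = 115² = 13225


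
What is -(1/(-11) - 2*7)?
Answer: 155/11 ≈ 14.091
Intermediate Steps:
-(1/(-11) - 2*7) = -(-1/11 - 14) = -1*(-155/11) = 155/11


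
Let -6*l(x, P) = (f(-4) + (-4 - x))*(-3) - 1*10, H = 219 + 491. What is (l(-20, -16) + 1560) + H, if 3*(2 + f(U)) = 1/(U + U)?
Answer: 109375/48 ≈ 2278.6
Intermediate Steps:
H = 710
f(U) = -2 + 1/(6*U) (f(U) = -2 + 1/(3*(U + U)) = -2 + 1/(3*((2*U))) = -2 + (1/(2*U))/3 = -2 + 1/(6*U))
l(x, P) = -65/48 - x/2 (l(x, P) = -(((-2 + (⅙)/(-4)) + (-4 - x))*(-3) - 1*10)/6 = -(((-2 + (⅙)*(-¼)) + (-4 - x))*(-3) - 10)/6 = -(((-2 - 1/24) + (-4 - x))*(-3) - 10)/6 = -((-49/24 + (-4 - x))*(-3) - 10)/6 = -((-145/24 - x)*(-3) - 10)/6 = -((145/8 + 3*x) - 10)/6 = -(65/8 + 3*x)/6 = -65/48 - x/2)
(l(-20, -16) + 1560) + H = ((-65/48 - ½*(-20)) + 1560) + 710 = ((-65/48 + 10) + 1560) + 710 = (415/48 + 1560) + 710 = 75295/48 + 710 = 109375/48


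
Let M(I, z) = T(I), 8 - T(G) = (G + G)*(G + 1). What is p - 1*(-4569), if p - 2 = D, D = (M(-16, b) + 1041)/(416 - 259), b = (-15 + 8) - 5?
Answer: 718216/157 ≈ 4574.6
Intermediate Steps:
T(G) = 8 - 2*G*(1 + G) (T(G) = 8 - (G + G)*(G + 1) = 8 - 2*G*(1 + G))
b = -12 (b = -7 - 5 = -12)
M(I, z) = 8 - 2*I - 2*I²
D = 569/157 (D = ((8 - 2*(-16) - 2*(-16)²) + 1041)/(416 - 259) = ((8 + 32 - 2*256) + 1041)/157 = ((8 + 32 - 512) + 1041)*(1/157) = (-472 + 1041)*(1/157) = 569*(1/157) = 569/157 ≈ 3.6242)
p = 883/157 (p = 2 + 569/157 = 883/157 ≈ 5.6242)
p - 1*(-4569) = 883/157 - 1*(-4569) = 883/157 + 4569 = 718216/157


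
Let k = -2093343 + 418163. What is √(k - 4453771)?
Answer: I*√6128951 ≈ 2475.7*I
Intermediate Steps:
k = -1675180
√(k - 4453771) = √(-1675180 - 4453771) = √(-6128951) = I*√6128951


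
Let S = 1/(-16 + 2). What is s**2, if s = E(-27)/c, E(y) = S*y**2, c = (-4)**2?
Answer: 531441/50176 ≈ 10.592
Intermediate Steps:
S = -1/14 (S = 1/(-14) = -1/14 ≈ -0.071429)
c = 16
E(y) = -y**2/14
s = -729/224 (s = -1/14*(-27)**2/16 = -1/14*729*(1/16) = -729/14*1/16 = -729/224 ≈ -3.2545)
s**2 = (-729/224)**2 = 531441/50176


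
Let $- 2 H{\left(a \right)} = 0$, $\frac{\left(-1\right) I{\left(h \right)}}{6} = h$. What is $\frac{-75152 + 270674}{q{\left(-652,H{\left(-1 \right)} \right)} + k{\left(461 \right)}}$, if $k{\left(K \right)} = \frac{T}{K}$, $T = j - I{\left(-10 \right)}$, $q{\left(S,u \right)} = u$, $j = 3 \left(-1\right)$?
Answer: $- \frac{30045214}{21} \approx -1.4307 \cdot 10^{6}$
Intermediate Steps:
$I{\left(h \right)} = - 6 h$
$j = -3$
$H{\left(a \right)} = 0$ ($H{\left(a \right)} = \left(- \frac{1}{2}\right) 0 = 0$)
$T = -63$ ($T = -3 - \left(-6\right) \left(-10\right) = -3 - 60 = -63$)
$k{\left(K \right)} = - \frac{63}{K}$
$\frac{-75152 + 270674}{q{\left(-652,H{\left(-1 \right)} \right)} + k{\left(461 \right)}} = \frac{-75152 + 270674}{0 - \frac{63}{461}} = \frac{195522}{0 - \frac{63}{461}} = \frac{195522}{- \frac{63}{461}} = 195522 \left(- \frac{461}{63}\right) = - \frac{30045214}{21}$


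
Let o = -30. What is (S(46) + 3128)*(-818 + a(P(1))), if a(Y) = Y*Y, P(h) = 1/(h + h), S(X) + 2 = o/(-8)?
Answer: -40949649/16 ≈ -2.5594e+6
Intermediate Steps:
S(X) = 7/4 (S(X) = -2 - 30/(-8) = -2 - 30*(-⅛) = -2 + 15/4 = 7/4)
P(h) = 1/(2*h)
a(Y) = Y²
(S(46) + 3128)*(-818 + a(P(1))) = (7/4 + 3128)*(-818 + ((½)/1)²) = 12519*(-818 + ((½)*1)²)/4 = 12519*(-818 + (½)²)/4 = 12519*(-818 + ¼)/4 = (12519/4)*(-3271/4) = -40949649/16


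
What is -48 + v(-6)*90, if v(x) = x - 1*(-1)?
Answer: -498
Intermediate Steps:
v(x) = 1 + x (v(x) = x + 1 = 1 + x)
-48 + v(-6)*90 = -48 + (1 - 6)*90 = -48 - 5*90 = -48 - 450 = -498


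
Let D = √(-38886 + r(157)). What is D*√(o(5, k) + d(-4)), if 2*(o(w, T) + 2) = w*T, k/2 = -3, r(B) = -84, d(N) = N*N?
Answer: -3*√4330 ≈ -197.41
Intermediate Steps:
d(N) = N²
k = -6 (k = 2*(-3) = -6)
D = 3*I*√4330 (D = √(-38886 - 84) = √(-38970) = 3*I*√4330 ≈ 197.41*I)
o(w, T) = -2 + T*w/2 (o(w, T) = -2 + (w*T)/2 = -2 + (T*w)/2 = -2 + T*w/2)
D*√(o(5, k) + d(-4)) = (3*I*√4330)*√((-2 + (½)*(-6)*5) + (-4)²) = (3*I*√4330)*√((-2 - 15) + 16) = (3*I*√4330)*√(-17 + 16) = (3*I*√4330)*√(-1) = (3*I*√4330)*I = -3*√4330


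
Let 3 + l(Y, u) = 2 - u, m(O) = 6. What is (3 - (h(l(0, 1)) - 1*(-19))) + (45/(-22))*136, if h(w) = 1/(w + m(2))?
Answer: -12955/44 ≈ -294.43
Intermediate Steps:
l(Y, u) = -1 - u (l(Y, u) = -3 + (2 - u) = -1 - u)
h(w) = 1/(6 + w) (h(w) = 1/(w + 6) = 1/(6 + w))
(3 - (h(l(0, 1)) - 1*(-19))) + (45/(-22))*136 = (3 - (1/(6 + (-1 - 1*1)) - 1*(-19))) + (45/(-22))*136 = (3 - (1/(6 + (-1 - 1)) + 19)) + (45*(-1/22))*136 = (3 - (1/(6 - 2) + 19)) - 45/22*136 = (3 - (1/4 + 19)) - 3060/11 = (3 - (¼ + 19)) - 3060/11 = (3 - 1*77/4) - 3060/11 = (3 - 77/4) - 3060/11 = -65/4 - 3060/11 = -12955/44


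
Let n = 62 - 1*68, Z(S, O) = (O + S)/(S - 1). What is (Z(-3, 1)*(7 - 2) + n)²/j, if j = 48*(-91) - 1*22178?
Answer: -49/106184 ≈ -0.00046146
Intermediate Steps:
Z(S, O) = (O + S)/(-1 + S)
n = -6 (n = 62 - 68 = -6)
j = -26546 (j = -4368 - 22178 = -26546)
(Z(-3, 1)*(7 - 2) + n)²/j = (((1 - 3)/(-1 - 3))*(7 - 2) - 6)²/(-26546) = ((-2/(-4))*5 - 6)²*(-1/26546) = (-¼*(-2)*5 - 6)²*(-1/26546) = ((½)*5 - 6)²*(-1/26546) = (5/2 - 6)²*(-1/26546) = (-7/2)²*(-1/26546) = (49/4)*(-1/26546) = -49/106184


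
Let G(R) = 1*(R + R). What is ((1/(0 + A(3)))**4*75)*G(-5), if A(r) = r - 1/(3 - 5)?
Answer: -12000/2401 ≈ -4.9979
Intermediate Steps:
A(r) = 1/2 + r (A(r) = r - 1/(-2) = r - 1*(-1/2) = r + 1/2 = 1/2 + r)
G(R) = 2*R (G(R) = 1*(2*R) = 2*R)
((1/(0 + A(3)))**4*75)*G(-5) = ((1/(0 + (1/2 + 3)))**4*75)*(2*(-5)) = ((1/(0 + 7/2))**4*75)*(-10) = ((1/(7/2))**4*75)*(-10) = ((2/7)**4*75)*(-10) = ((16/2401)*75)*(-10) = (1200/2401)*(-10) = -12000/2401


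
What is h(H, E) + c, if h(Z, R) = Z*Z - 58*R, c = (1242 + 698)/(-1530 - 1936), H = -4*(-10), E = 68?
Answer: -4063122/1733 ≈ -2344.6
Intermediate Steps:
H = 40
c = -970/1733 (c = 1940/(-3466) = 1940*(-1/3466) = -970/1733 ≈ -0.55972)
h(Z, R) = Z**2 - 58*R
h(H, E) + c = (40**2 - 58*68) - 970/1733 = (1600 - 3944) - 970/1733 = -2344 - 970/1733 = -4063122/1733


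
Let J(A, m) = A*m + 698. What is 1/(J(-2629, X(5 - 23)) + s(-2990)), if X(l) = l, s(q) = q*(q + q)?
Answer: 1/17928220 ≈ 5.5778e-8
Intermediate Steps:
s(q) = 2*q² (s(q) = q*(2*q) = 2*q²)
J(A, m) = 698 + A*m
1/(J(-2629, X(5 - 23)) + s(-2990)) = 1/((698 - 2629*(5 - 23)) + 2*(-2990)²) = 1/((698 - 2629*(-18)) + 2*8940100) = 1/((698 + 47322) + 17880200) = 1/(48020 + 17880200) = 1/17928220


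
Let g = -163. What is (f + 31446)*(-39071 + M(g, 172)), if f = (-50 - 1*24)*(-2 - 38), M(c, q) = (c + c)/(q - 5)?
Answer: -224505446298/167 ≈ -1.3443e+9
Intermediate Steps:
M(c, q) = 2*c/(-5 + q) (M(c, q) = (2*c)/(-5 + q) = 2*c/(-5 + q))
f = 2960 (f = (-50 - 24)*(-40) = -74*(-40) = 2960)
(f + 31446)*(-39071 + M(g, 172)) = (2960 + 31446)*(-39071 + 2*(-163)/(-5 + 172)) = 34406*(-39071 + 2*(-163)/167) = 34406*(-39071 + 2*(-163)*(1/167)) = 34406*(-39071 - 326/167) = 34406*(-6525183/167) = -224505446298/167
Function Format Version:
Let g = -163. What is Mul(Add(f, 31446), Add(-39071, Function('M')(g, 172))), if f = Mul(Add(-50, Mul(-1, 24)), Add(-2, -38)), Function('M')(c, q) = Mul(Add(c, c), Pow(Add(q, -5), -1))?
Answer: Rational(-224505446298, 167) ≈ -1.3443e+9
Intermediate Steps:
Function('M')(c, q) = Mul(2, c, Pow(Add(-5, q), -1)) (Function('M')(c, q) = Mul(Mul(2, c), Pow(Add(-5, q), -1)) = Mul(2, c, Pow(Add(-5, q), -1)))
f = 2960 (f = Mul(Add(-50, -24), -40) = Mul(-74, -40) = 2960)
Mul(Add(f, 31446), Add(-39071, Function('M')(g, 172))) = Mul(Add(2960, 31446), Add(-39071, Mul(2, -163, Pow(Add(-5, 172), -1)))) = Mul(34406, Add(-39071, Mul(2, -163, Pow(167, -1)))) = Mul(34406, Add(-39071, Mul(2, -163, Rational(1, 167)))) = Mul(34406, Add(-39071, Rational(-326, 167))) = Mul(34406, Rational(-6525183, 167)) = Rational(-224505446298, 167)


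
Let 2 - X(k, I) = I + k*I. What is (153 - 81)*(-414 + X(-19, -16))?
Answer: -50400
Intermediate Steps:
X(k, I) = 2 - I - I*k (X(k, I) = 2 - (I + k*I) = 2 - (I + I*k) = 2 + (-I - I*k) = 2 - I - I*k)
(153 - 81)*(-414 + X(-19, -16)) = (153 - 81)*(-414 + (2 - 1*(-16) - 1*(-16)*(-19))) = 72*(-414 + (2 + 16 - 304)) = 72*(-414 - 286) = 72*(-700) = -50400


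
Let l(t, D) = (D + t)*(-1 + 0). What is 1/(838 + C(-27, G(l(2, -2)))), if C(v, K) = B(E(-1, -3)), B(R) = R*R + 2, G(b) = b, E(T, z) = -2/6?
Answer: 9/7561 ≈ 0.0011903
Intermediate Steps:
E(T, z) = -⅓ (E(T, z) = -2*⅙ = -⅓)
l(t, D) = -D - t (l(t, D) = (D + t)*(-1) = -D - t)
B(R) = 2 + R² (B(R) = R² + 2 = 2 + R²)
C(v, K) = 19/9 (C(v, K) = 2 + (-⅓)² = 2 + ⅑ = 19/9)
1/(838 + C(-27, G(l(2, -2)))) = 1/(838 + 19/9) = 1/(7561/9) = 9/7561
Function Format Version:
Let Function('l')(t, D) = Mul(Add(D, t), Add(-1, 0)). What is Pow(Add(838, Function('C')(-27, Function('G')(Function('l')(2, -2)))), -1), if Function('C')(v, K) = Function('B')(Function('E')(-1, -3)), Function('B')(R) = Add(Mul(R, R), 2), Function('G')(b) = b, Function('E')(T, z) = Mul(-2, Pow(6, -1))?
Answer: Rational(9, 7561) ≈ 0.0011903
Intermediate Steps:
Function('E')(T, z) = Rational(-1, 3) (Function('E')(T, z) = Mul(-2, Rational(1, 6)) = Rational(-1, 3))
Function('l')(t, D) = Add(Mul(-1, D), Mul(-1, t)) (Function('l')(t, D) = Mul(Add(D, t), -1) = Add(Mul(-1, D), Mul(-1, t)))
Function('B')(R) = Add(2, Pow(R, 2)) (Function('B')(R) = Add(Pow(R, 2), 2) = Add(2, Pow(R, 2)))
Function('C')(v, K) = Rational(19, 9) (Function('C')(v, K) = Add(2, Pow(Rational(-1, 3), 2)) = Add(2, Rational(1, 9)) = Rational(19, 9))
Pow(Add(838, Function('C')(-27, Function('G')(Function('l')(2, -2)))), -1) = Pow(Add(838, Rational(19, 9)), -1) = Pow(Rational(7561, 9), -1) = Rational(9, 7561)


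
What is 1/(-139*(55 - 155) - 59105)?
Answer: -1/45205 ≈ -2.2121e-5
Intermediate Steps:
1/(-139*(55 - 155) - 59105) = 1/(-139*(-100) - 59105) = 1/(13900 - 59105) = 1/(-45205) = -1/45205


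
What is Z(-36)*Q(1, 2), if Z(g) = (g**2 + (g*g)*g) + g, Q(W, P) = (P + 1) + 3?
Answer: -272376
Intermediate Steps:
Q(W, P) = 4 + P (Q(W, P) = (1 + P) + 3 = 4 + P)
Z(g) = g + g**2 + g**3 (Z(g) = (g**2 + g**2*g) + g = (g**2 + g**3) + g = g + g**2 + g**3)
Z(-36)*Q(1, 2) = (-36*(1 - 36 + (-36)**2))*(4 + 2) = -36*(1 - 36 + 1296)*6 = -36*1261*6 = -45396*6 = -272376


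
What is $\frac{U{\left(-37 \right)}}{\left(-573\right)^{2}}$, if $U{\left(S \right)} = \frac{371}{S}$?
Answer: $- \frac{371}{12148173} \approx -3.054 \cdot 10^{-5}$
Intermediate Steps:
$\frac{U{\left(-37 \right)}}{\left(-573\right)^{2}} = \frac{371 \frac{1}{-37}}{\left(-573\right)^{2}} = \frac{371 \left(- \frac{1}{37}\right)}{328329} = \left(- \frac{371}{37}\right) \frac{1}{328329} = - \frac{371}{12148173}$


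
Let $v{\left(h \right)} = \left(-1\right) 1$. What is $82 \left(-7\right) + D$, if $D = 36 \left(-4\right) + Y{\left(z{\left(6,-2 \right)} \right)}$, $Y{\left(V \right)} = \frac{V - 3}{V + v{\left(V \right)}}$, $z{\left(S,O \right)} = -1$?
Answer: $-716$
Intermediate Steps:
$v{\left(h \right)} = -1$
$Y{\left(V \right)} = \frac{-3 + V}{-1 + V}$ ($Y{\left(V \right)} = \frac{V - 3}{V - 1} = \frac{-3 + V}{-1 + V}$)
$D = -142$ ($D = 36 \left(-4\right) + \frac{-3 - 1}{-1 - 1} = -144 + \frac{1}{-2} \left(-4\right) = -144 - -2 = -144 + 2 = -142$)
$82 \left(-7\right) + D = 82 \left(-7\right) - 142 = -574 - 142 = -716$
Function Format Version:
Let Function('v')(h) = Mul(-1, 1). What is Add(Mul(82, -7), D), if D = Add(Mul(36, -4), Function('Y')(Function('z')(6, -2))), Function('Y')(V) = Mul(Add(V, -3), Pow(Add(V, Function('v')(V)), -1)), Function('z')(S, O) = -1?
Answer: -716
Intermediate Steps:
Function('v')(h) = -1
Function('Y')(V) = Mul(Pow(Add(-1, V), -1), Add(-3, V)) (Function('Y')(V) = Mul(Add(V, -3), Pow(Add(V, -1), -1)) = Mul(Add(-3, V), Pow(Add(-1, V), -1)) = Mul(Pow(Add(-1, V), -1), Add(-3, V)))
D = -142 (D = Add(Mul(36, -4), Mul(Pow(Add(-1, -1), -1), Add(-3, -1))) = Add(-144, Mul(Pow(-2, -1), -4)) = Add(-144, Mul(Rational(-1, 2), -4)) = Add(-144, 2) = -142)
Add(Mul(82, -7), D) = Add(Mul(82, -7), -142) = Add(-574, -142) = -716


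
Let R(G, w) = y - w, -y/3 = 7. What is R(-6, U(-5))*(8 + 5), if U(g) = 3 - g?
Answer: -377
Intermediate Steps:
y = -21 (y = -3*7 = -21)
R(G, w) = -21 - w
R(-6, U(-5))*(8 + 5) = (-21 - (3 - 1*(-5)))*(8 + 5) = (-21 - (3 + 5))*13 = (-21 - 1*8)*13 = (-21 - 8)*13 = -29*13 = -377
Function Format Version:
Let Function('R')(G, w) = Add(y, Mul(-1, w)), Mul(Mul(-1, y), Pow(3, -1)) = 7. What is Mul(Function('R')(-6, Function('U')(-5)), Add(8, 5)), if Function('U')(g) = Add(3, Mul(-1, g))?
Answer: -377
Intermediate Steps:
y = -21 (y = Mul(-3, 7) = -21)
Function('R')(G, w) = Add(-21, Mul(-1, w))
Mul(Function('R')(-6, Function('U')(-5)), Add(8, 5)) = Mul(Add(-21, Mul(-1, Add(3, Mul(-1, -5)))), Add(8, 5)) = Mul(Add(-21, Mul(-1, Add(3, 5))), 13) = Mul(Add(-21, Mul(-1, 8)), 13) = Mul(Add(-21, -8), 13) = Mul(-29, 13) = -377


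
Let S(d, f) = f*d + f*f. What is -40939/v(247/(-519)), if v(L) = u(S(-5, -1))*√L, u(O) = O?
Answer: 40939*I*√128193/1482 ≈ 9890.6*I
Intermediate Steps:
S(d, f) = f² + d*f (S(d, f) = d*f + f² = f² + d*f)
v(L) = 6*√L (v(L) = (-(-5 - 1))*√L = (-1*(-6))*√L = 6*√L)
-40939/v(247/(-519)) = -40939*(-I*√128193/1482) = -(-40939)*I*√128193/1482 = 40939*I*√128193/1482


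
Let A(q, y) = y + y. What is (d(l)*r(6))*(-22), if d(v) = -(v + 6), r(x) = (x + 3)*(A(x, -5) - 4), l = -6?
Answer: 0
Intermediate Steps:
A(q, y) = 2*y
r(x) = -42 - 14*x (r(x) = (x + 3)*(2*(-5) - 4) = (3 + x)*(-10 - 4) = (3 + x)*(-14) = -42 - 14*x)
d(v) = -6 - v (d(v) = -(6 + v) = -6 - v)
(d(l)*r(6))*(-22) = ((-6 - 1*(-6))*(-42 - 14*6))*(-22) = ((-6 + 6)*(-42 - 84))*(-22) = (0*(-126))*(-22) = 0*(-22) = 0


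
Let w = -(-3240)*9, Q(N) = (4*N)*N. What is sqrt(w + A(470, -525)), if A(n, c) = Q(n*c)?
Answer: 6*sqrt(6765063310) ≈ 4.9350e+5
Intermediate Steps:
Q(N) = 4*N**2
A(n, c) = 4*c**2*n**2 (A(n, c) = 4*(n*c)**2 = 4*(c*n)**2 = 4*(c**2*n**2) = 4*c**2*n**2)
w = 29160 (w = -360*(-81) = 29160)
sqrt(w + A(470, -525)) = sqrt(29160 + 4*(-525)**2*470**2) = sqrt(29160 + 4*275625*220900) = sqrt(29160 + 243542250000) = sqrt(243542279160) = 6*sqrt(6765063310)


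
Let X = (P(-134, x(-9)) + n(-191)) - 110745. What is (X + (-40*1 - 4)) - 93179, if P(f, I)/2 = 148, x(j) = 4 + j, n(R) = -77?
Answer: -203749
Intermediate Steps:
P(f, I) = 296 (P(f, I) = 2*148 = 296)
X = -110526 (X = (296 - 77) - 110745 = 219 - 110745 = -110526)
(X + (-40*1 - 4)) - 93179 = (-110526 + (-40*1 - 4)) - 93179 = (-110526 + (-40 - 4)) - 93179 = (-110526 - 44) - 93179 = -110570 - 93179 = -203749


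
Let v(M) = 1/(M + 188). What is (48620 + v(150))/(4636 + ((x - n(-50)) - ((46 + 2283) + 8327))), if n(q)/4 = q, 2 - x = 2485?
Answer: -16433561/2806414 ≈ -5.8557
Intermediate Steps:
x = -2483 (x = 2 - 1*2485 = 2 - 2485 = -2483)
v(M) = 1/(188 + M)
n(q) = 4*q
(48620 + v(150))/(4636 + ((x - n(-50)) - ((46 + 2283) + 8327))) = (48620 + 1/(188 + 150))/(4636 + ((-2483 - 4*(-50)) - ((46 + 2283) + 8327))) = (48620 + 1/338)/(4636 + ((-2483 - 1*(-200)) - (2329 + 8327))) = (48620 + 1/338)/(4636 + ((-2483 + 200) - 1*10656)) = 16433561/(338*(4636 + (-2283 - 10656))) = 16433561/(338*(4636 - 12939)) = (16433561/338)/(-8303) = (16433561/338)*(-1/8303) = -16433561/2806414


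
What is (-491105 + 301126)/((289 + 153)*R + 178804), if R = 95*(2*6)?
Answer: -189979/682684 ≈ -0.27828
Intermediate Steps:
R = 1140 (R = 95*12 = 1140)
(-491105 + 301126)/((289 + 153)*R + 178804) = (-491105 + 301126)/((289 + 153)*1140 + 178804) = -189979/(442*1140 + 178804) = -189979/(503880 + 178804) = -189979/682684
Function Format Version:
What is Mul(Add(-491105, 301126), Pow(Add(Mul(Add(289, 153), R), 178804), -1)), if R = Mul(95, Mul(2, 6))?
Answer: Rational(-189979, 682684) ≈ -0.27828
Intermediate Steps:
R = 1140 (R = Mul(95, 12) = 1140)
Mul(Add(-491105, 301126), Pow(Add(Mul(Add(289, 153), R), 178804), -1)) = Mul(Add(-491105, 301126), Pow(Add(Mul(Add(289, 153), 1140), 178804), -1)) = Mul(-189979, Pow(Add(Mul(442, 1140), 178804), -1)) = Mul(-189979, Pow(Add(503880, 178804), -1)) = Mul(-189979, Pow(682684, -1)) = Mul(-189979, Rational(1, 682684)) = Rational(-189979, 682684)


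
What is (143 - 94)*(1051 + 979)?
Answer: 99470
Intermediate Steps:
(143 - 94)*(1051 + 979) = 49*2030 = 99470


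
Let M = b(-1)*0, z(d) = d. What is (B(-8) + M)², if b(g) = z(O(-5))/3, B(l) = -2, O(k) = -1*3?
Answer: 4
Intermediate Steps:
O(k) = -3
b(g) = -1 (b(g) = -3/3 = -3*⅓ = -1)
M = 0 (M = -1*0 = 0)
(B(-8) + M)² = (-2 + 0)² = (-2)² = 4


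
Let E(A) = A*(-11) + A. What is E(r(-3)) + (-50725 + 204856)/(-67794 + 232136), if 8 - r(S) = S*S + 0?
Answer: 1797551/164342 ≈ 10.938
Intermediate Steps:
r(S) = 8 - S² (r(S) = 8 - (S*S + 0) = 8 - (S² + 0) = 8 - S²)
E(A) = -10*A (E(A) = -11*A + A = -10*A)
E(r(-3)) + (-50725 + 204856)/(-67794 + 232136) = -10*(8 - 1*(-3)²) + (-50725 + 204856)/(-67794 + 232136) = -10*(8 - 1*9) + 154131/164342 = -10*(8 - 9) + 154131*(1/164342) = -10*(-1) + 154131/164342 = 10 + 154131/164342 = 1797551/164342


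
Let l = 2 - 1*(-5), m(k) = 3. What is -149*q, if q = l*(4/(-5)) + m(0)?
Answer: 1937/5 ≈ 387.40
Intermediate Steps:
l = 7 (l = 2 + 5 = 7)
q = -13/5 (q = 7*(4/(-5)) + 3 = 7*(4*(-1/5)) + 3 = 7*(-4/5) + 3 = -28/5 + 3 = -13/5 ≈ -2.6000)
-149*q = -149*(-13/5) = 1937/5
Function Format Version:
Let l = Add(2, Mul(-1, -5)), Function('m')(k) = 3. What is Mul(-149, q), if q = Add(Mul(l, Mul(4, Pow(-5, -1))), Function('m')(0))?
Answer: Rational(1937, 5) ≈ 387.40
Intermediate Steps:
l = 7 (l = Add(2, 5) = 7)
q = Rational(-13, 5) (q = Add(Mul(7, Mul(4, Pow(-5, -1))), 3) = Add(Mul(7, Mul(4, Rational(-1, 5))), 3) = Add(Mul(7, Rational(-4, 5)), 3) = Add(Rational(-28, 5), 3) = Rational(-13, 5) ≈ -2.6000)
Mul(-149, q) = Mul(-149, Rational(-13, 5)) = Rational(1937, 5)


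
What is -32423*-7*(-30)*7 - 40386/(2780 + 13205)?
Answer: -761874073236/15985 ≈ -4.7662e+7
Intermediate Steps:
-32423*-7*(-30)*7 - 40386/(2780 + 13205) = -32423*210*7 - 40386/15985 = -32423/(1/1470) - 40386*1/15985 = -32423/1/1470 - 40386/15985 = -32423*1470 - 40386/15985 = -47661810 - 40386/15985 = -761874073236/15985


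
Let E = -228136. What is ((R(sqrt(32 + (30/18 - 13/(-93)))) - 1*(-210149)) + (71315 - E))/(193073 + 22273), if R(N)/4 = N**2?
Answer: 2633632/1112621 ≈ 2.3671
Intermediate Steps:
R(N) = 4*N**2
((R(sqrt(32 + (30/18 - 13/(-93)))) - 1*(-210149)) + (71315 - E))/(193073 + 22273) = ((4*(sqrt(32 + (30/18 - 13/(-93))))**2 - 1*(-210149)) + (71315 - 1*(-228136)))/(193073 + 22273) = ((4*(sqrt(32 + (30*(1/18) - 13*(-1/93))))**2 + 210149) + (71315 + 228136))/215346 = ((4*(sqrt(32 + (5/3 + 13/93)))**2 + 210149) + 299451)*(1/215346) = ((4*(sqrt(32 + 56/31))**2 + 210149) + 299451)*(1/215346) = ((4*(sqrt(1048/31))**2 + 210149) + 299451)*(1/215346) = ((4*(2*sqrt(8122)/31)**2 + 210149) + 299451)*(1/215346) = ((4*(1048/31) + 210149) + 299451)*(1/215346) = ((4192/31 + 210149) + 299451)*(1/215346) = (6518811/31 + 299451)*(1/215346) = (15801792/31)*(1/215346) = 2633632/1112621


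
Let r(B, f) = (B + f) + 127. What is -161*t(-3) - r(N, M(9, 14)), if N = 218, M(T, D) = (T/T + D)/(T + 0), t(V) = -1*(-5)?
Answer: -3455/3 ≈ -1151.7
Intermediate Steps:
t(V) = 5
M(T, D) = (1 + D)/T
r(B, f) = 127 + B + f
-161*t(-3) - r(N, M(9, 14)) = -161*5 - (127 + 218 + (1 + 14)/9) = -805 - (127 + 218 + (1/9)*15) = -805 - (127 + 218 + 5/3) = -805 - 1*1040/3 = -805 - 1040/3 = -3455/3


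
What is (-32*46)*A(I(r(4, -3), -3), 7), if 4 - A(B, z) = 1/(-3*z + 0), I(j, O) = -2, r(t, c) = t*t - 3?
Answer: -125120/21 ≈ -5958.1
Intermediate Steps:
r(t, c) = -3 + t² (r(t, c) = t² - 3 = -3 + t²)
A(B, z) = 4 + 1/(3*z) (A(B, z) = 4 - 1/(-3*z + 0) = 4 - 1/((-3*z)) = 4 - (-1)/(3*z) = 4 + 1/(3*z))
(-32*46)*A(I(r(4, -3), -3), 7) = (-32*46)*(4 + (⅓)/7) = -1472*(4 + (⅓)*(⅐)) = -1472*(4 + 1/21) = -1472*85/21 = -125120/21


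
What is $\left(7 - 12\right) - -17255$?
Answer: $17250$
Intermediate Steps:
$\left(7 - 12\right) - -17255 = \left(7 - 12\right) + 17255 = -5 + 17255 = 17250$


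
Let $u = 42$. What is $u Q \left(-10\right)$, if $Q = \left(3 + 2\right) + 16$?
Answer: $-8820$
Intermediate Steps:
$Q = 21$ ($Q = 5 + 16 = 21$)
$u Q \left(-10\right) = 42 \cdot 21 \left(-10\right) = 882 \left(-10\right) = -8820$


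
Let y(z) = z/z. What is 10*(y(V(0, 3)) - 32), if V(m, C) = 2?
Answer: -310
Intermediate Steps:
y(z) = 1
10*(y(V(0, 3)) - 32) = 10*(1 - 32) = 10*(-31) = -310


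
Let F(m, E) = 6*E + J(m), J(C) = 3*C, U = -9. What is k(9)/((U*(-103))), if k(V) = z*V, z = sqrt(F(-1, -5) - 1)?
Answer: I*sqrt(34)/103 ≈ 0.056611*I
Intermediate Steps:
F(m, E) = 3*m + 6*E (F(m, E) = 6*E + 3*m = 3*m + 6*E)
z = I*sqrt(34) (z = sqrt((3*(-1) + 6*(-5)) - 1) = sqrt((-3 - 30) - 1) = sqrt(-33 - 1) = sqrt(-34) = I*sqrt(34) ≈ 5.8309*I)
k(V) = I*V*sqrt(34) (k(V) = (I*sqrt(34))*V = I*V*sqrt(34))
k(9)/((U*(-103))) = (I*9*sqrt(34))/((-9*(-103))) = (9*I*sqrt(34))/927 = (9*I*sqrt(34))*(1/927) = I*sqrt(34)/103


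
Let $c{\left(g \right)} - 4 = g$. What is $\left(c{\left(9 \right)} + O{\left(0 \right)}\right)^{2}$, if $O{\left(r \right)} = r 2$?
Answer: $169$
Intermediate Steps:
$O{\left(r \right)} = 2 r$
$c{\left(g \right)} = 4 + g$
$\left(c{\left(9 \right)} + O{\left(0 \right)}\right)^{2} = \left(\left(4 + 9\right) + 2 \cdot 0\right)^{2} = \left(13 + 0\right)^{2} = 13^{2} = 169$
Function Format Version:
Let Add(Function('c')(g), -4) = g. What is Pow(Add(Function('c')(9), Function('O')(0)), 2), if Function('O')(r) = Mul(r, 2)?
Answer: 169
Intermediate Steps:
Function('O')(r) = Mul(2, r)
Function('c')(g) = Add(4, g)
Pow(Add(Function('c')(9), Function('O')(0)), 2) = Pow(Add(Add(4, 9), Mul(2, 0)), 2) = Pow(Add(13, 0), 2) = Pow(13, 2) = 169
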